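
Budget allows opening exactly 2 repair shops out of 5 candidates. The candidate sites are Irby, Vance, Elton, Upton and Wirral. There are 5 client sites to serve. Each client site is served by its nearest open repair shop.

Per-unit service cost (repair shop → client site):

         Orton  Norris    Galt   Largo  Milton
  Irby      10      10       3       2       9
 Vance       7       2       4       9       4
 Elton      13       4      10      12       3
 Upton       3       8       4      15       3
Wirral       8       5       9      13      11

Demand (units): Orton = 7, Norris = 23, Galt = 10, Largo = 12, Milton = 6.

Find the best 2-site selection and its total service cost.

With exactly 2 open, each client site uses its cheapest among the chosen.
{Irby, Vance}: Orton→Vance 7·7=49, Norris→Vance 2·23=46, Galt→Irby 3·10=30, Largo→Irby 2·12=24, Milton→Vance 4·6=24. Service cost 173.
{Vance, Upton}: service cost 233
{Irby, Elton}: service cost 234
Among all 10 size-2 choices, {Irby, Vance} is lowest.

Choose Irby and Vance; total service cost 173.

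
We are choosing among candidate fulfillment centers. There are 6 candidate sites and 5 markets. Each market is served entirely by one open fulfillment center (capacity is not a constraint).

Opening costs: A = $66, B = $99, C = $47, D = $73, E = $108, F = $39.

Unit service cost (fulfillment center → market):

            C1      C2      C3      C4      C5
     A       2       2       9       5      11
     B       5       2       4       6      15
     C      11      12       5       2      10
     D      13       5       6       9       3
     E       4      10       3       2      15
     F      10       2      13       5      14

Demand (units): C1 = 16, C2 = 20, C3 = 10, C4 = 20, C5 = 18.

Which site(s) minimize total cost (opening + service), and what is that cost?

Open A, C and D; minimum total cost 402.

For any fixed open set, each market goes to its cheapest open site; total = fixed + service.
{A, C, D}: C1→A 2·16=32, C2→A 2·20=40, C3→C 5·10=50, C4→C 2·20=40, C5→D 3·18=54. Service 216; fixed 186; total 402.
{A, D}: C1→A 2·16=32, C2→A 2·20=40, C3→D 6·10=60, C4→A 5·20=100, C5→D 3·18=54. Service 286; fixed 139; total 425.
{A, C, D, F}: service 216 + fixed 225 = 441
{A, B, C, D, E, F}: service 196 + fixed 432 = 628
No other subset beats 402.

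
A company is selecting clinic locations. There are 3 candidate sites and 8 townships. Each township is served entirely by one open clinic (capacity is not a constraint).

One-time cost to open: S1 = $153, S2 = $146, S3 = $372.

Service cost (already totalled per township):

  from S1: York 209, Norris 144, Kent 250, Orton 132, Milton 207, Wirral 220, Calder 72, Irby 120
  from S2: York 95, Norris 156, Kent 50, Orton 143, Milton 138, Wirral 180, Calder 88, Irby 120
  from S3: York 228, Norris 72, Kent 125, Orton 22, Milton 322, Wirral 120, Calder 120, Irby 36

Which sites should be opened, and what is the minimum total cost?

For any fixed open set, each township goes to its cheapest open site; total = fixed + service.
{S2}: York→S2 95, Norris→S2 156, Kent→S2 50, Orton→S2 143, Milton→S2 138, Wirral→S2 180, Calder→S2 88, Irby→S2 120. Service 970; fixed 146; total 1116.
{S2, S3}: York→S2 95, Norris→S3 72, Kent→S2 50, Orton→S3 22, Milton→S2 138, Wirral→S3 120, Calder→S2 88, Irby→S3 36. Service 621; fixed 518; total 1139.
{S1, S2}: service 931 + fixed 299 = 1230
{S1, S2, S3}: service 605 + fixed 671 = 1276
(All 7 nonempty subsets were checked; S2 only is lowest.)

Open S2 only; minimum total cost 1116.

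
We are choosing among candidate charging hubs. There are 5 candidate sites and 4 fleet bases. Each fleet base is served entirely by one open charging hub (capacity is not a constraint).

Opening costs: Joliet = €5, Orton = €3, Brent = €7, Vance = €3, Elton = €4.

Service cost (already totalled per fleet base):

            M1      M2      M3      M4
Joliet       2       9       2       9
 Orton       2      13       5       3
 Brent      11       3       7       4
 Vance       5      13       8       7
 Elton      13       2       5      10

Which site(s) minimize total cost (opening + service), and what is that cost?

Open Orton and Elton; minimum total cost 19.

For any fixed open set, each fleet base goes to its cheapest open site; total = fixed + service.
{Orton, Elton}: M1→Orton 2, M2→Elton 2, M3→Orton 5, M4→Orton 3. Service 12; fixed 7; total 19.
{Joliet, Orton, Elton}: service 9 + fixed 12 = 21
{Orton, Vance, Elton}: M1→Orton 2, M2→Elton 2, M3→Orton 5, M4→Orton 3. Service 12; fixed 10; total 22.
{Joliet, Orton, Brent, Vance, Elton}: M1→Joliet 2, M2→Elton 2, M3→Joliet 2, M4→Orton 3. Service 9; fixed 22; total 31.
No other subset beats 19.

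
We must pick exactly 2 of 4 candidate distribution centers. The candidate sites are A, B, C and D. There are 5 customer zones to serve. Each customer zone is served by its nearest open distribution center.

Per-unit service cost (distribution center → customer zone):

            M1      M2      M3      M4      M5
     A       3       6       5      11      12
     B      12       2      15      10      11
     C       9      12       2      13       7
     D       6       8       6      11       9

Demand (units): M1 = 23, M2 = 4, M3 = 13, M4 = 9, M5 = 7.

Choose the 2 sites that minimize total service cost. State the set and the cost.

With exactly 2 open, each customer zone uses its cheapest among the chosen.
{A, C}: M1→A 3·23=69, M2→A 6·4=24, M3→C 2·13=26, M4→A 11·9=99, M5→C 7·7=49. Service cost 267.
{A, B}: service cost 309
{A, D}: service cost 320
Among all 6 size-2 choices, {A, C} is lowest.

Choose A and C; total service cost 267.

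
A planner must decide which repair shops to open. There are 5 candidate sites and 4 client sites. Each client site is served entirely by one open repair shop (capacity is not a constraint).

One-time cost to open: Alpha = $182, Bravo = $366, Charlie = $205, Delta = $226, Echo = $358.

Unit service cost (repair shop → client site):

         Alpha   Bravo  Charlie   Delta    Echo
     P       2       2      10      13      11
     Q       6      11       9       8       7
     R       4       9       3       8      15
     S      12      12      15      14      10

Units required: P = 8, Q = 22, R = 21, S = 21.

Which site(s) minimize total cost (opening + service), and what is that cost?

For any fixed open set, each client site goes to its cheapest open site; total = fixed + service.
{Alpha}: P→Alpha 2·8=16, Q→Alpha 6·22=132, R→Alpha 4·21=84, S→Alpha 12·21=252. Service 484; fixed 182; total 666.
{Alpha, Charlie}: service 463 + fixed 387 = 850
{Charlie}: P→Charlie 10·8=80, Q→Charlie 9·22=198, R→Charlie 3·21=63, S→Charlie 15·21=315. Service 656; fixed 205; total 861.
{Alpha, Bravo, Charlie, Delta, Echo}: service 421 + fixed 1337 = 1758
No other subset beats 666.

Open Alpha only; minimum total cost 666.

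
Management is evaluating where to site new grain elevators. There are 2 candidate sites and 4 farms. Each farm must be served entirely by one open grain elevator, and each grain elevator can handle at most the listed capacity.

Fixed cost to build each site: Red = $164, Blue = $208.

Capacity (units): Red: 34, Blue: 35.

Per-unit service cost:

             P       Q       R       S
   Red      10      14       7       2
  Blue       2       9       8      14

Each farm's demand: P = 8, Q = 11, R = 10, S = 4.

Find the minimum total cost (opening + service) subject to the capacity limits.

Open {Blue}: P→Blue 2·8=16, Q→Blue 9·11=99, R→Blue 8·10=80, S→Blue 14·4=56.
Loads: Blue carries 33/35. Service 251; fixed 208; total 459.
Next best feasible plan costs 476.

Minimum total cost: 459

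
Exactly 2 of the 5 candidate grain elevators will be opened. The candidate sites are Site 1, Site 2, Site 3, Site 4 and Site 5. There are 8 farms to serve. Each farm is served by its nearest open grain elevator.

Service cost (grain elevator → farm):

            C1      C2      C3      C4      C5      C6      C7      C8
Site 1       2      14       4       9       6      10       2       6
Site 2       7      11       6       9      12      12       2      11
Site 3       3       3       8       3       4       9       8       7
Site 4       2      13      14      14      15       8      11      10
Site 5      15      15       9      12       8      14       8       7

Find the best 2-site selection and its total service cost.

Choose Site 1 and Site 3; total service cost 33.

With exactly 2 open, each farm uses its cheapest among the chosen.
{Site 1, Site 3}: C1→Site 1 2, C2→Site 3 3, C3→Site 1 4, C4→Site 3 3, C5→Site 3 4, C6→Site 3 9, C7→Site 1 2, C8→Site 1 6. Service cost 33.
{Site 2, Site 3}: service cost 37
{Site 3, Site 4}: service cost 43
Among all 10 size-2 choices, {Site 1, Site 3} is lowest.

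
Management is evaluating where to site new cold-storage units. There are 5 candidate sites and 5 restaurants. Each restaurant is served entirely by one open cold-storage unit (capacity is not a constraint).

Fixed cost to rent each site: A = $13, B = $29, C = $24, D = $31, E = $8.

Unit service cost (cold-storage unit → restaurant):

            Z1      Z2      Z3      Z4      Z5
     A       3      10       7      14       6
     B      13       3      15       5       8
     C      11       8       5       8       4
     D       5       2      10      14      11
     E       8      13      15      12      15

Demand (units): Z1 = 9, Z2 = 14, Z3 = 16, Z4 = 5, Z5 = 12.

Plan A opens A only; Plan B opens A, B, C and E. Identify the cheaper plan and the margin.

Plan A: {A}: Z1→A 3·9=27, Z2→A 10·14=140, Z3→A 7·16=112, Z4→A 14·5=70, Z5→A 6·12=72. Service 421; fixed 13; total 434.
Plan B: {A, B, C, E}: Z1→A 3·9=27, Z2→B 3·14=42, Z3→C 5·16=80, Z4→B 5·5=25, Z5→C 4·12=48. Service 222; fixed 74; total 296.
Difference: |434 − 296| = 138.

Plan B is cheaper by 138.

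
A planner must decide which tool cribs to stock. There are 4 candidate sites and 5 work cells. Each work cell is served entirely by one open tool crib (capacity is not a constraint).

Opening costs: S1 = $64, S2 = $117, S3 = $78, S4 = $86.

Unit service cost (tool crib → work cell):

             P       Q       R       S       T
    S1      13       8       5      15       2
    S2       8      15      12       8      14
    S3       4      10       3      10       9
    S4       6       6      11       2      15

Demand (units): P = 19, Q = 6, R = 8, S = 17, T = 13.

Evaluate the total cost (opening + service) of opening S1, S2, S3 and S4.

Each work cell is assigned to its cheapest site among the open ones.
{S1, S2, S3, S4}: P→S3 4·19=76, Q→S4 6·6=36, R→S3 3·8=24, S→S4 2·17=34, T→S1 2·13=26. Service 196; fixed 345; total 541.

Total cost: 541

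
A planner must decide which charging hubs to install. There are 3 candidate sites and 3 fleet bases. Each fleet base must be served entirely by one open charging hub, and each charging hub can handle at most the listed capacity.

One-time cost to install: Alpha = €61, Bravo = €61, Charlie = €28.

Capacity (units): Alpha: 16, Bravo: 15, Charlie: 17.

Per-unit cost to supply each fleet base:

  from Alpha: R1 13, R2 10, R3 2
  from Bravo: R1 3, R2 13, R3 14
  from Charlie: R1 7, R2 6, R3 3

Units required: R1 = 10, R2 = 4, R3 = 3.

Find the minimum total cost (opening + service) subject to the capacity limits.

Minimum total cost: 131

Open {Charlie}: R1→Charlie 7·10=70, R2→Charlie 6·4=24, R3→Charlie 3·3=9.
Loads: Charlie carries 17/17. Service 103; fixed 28; total 131.
Next best feasible plan costs 152.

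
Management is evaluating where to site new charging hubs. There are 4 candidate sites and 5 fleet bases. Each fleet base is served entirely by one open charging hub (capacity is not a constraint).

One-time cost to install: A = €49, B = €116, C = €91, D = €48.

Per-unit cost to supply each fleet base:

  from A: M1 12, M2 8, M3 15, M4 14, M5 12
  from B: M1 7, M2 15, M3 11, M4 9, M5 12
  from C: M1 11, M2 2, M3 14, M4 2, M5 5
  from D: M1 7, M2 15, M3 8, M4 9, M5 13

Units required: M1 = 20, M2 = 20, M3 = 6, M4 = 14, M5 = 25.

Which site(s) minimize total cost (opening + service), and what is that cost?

Open C and D; minimum total cost 520.

For any fixed open set, each fleet base goes to its cheapest open site; total = fixed + service.
{C, D}: M1→D 7·20=140, M2→C 2·20=40, M3→D 8·6=48, M4→C 2·14=28, M5→C 5·25=125. Service 381; fixed 139; total 520.
{A, C, D}: service 381 + fixed 188 = 569
{C}: service 497 + fixed 91 = 588
{A, B, C, D}: service 381 + fixed 304 = 685
No other subset beats 520.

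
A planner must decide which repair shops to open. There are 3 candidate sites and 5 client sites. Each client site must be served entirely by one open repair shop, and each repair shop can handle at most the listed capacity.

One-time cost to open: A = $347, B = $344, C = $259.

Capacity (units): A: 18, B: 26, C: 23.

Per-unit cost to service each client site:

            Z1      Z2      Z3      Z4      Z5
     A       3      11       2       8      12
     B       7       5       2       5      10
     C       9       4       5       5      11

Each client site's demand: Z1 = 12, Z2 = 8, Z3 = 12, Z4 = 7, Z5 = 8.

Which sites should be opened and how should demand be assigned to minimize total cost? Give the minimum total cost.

Open {B, C}: Z1→B 7·12=84, Z2→C 4·8=32, Z3→B 2·12=24, Z4→C 5·7=35, Z5→C 11·8=88.
Loads: B carries 24/26, C carries 23/23. Service 263; fixed 603; total 866.
Next best feasible plan costs 1157.

Minimum total cost: 866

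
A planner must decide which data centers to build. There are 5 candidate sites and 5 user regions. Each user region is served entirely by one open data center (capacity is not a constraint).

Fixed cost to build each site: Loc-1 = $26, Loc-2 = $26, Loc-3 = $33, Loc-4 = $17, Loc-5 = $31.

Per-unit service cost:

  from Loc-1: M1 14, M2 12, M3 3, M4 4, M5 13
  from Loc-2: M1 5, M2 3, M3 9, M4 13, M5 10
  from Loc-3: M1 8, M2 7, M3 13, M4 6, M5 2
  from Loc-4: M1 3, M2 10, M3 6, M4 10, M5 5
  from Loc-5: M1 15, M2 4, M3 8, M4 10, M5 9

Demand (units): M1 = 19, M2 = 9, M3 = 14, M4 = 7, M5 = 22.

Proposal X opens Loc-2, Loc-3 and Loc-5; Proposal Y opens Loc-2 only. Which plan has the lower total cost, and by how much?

Proposal X: {Loc-2, Loc-3, Loc-5}: M1→Loc-2 5·19=95, M2→Loc-2 3·9=27, M3→Loc-5 8·14=112, M4→Loc-3 6·7=42, M5→Loc-3 2·22=44. Service 320; fixed 90; total 410.
Proposal Y: {Loc-2}: M1→Loc-2 5·19=95, M2→Loc-2 3·9=27, M3→Loc-2 9·14=126, M4→Loc-2 13·7=91, M5→Loc-2 10·22=220. Service 559; fixed 26; total 585.
Difference: |410 − 585| = 175.

Proposal X is cheaper by 175.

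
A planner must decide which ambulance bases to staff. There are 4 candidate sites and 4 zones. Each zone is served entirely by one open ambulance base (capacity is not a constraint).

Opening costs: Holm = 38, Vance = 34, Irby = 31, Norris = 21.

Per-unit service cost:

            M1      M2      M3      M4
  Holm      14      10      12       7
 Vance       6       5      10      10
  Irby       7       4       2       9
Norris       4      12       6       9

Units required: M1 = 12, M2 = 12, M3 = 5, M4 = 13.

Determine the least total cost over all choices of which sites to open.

Minimum total cost: 275

For any fixed open set, each zone goes to its cheapest open site; total = fixed + service.
{Irby, Norris}: M1→Norris 4·12=48, M2→Irby 4·12=48, M3→Irby 2·5=10, M4→Irby 9·13=117. Service 223; fixed 52; total 275.
{Holm, Irby, Norris}: M1→Norris 4·12=48, M2→Irby 4·12=48, M3→Irby 2·5=10, M4→Holm 7·13=91. Service 197; fixed 90; total 287.
{Irby}: service 259 + fixed 31 = 290
{Holm, Vance, Irby, Norris}: service 197 + fixed 124 = 321
No other subset beats 275.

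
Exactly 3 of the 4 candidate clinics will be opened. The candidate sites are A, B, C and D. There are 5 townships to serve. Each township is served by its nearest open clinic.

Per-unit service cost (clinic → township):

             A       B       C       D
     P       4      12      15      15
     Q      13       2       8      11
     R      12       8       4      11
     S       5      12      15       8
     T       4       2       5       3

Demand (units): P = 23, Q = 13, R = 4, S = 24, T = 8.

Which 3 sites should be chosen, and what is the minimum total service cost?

Choose A, B and C; total service cost 270.

With exactly 3 open, each township uses its cheapest among the chosen.
{A, B, C}: P→A 4·23=92, Q→B 2·13=26, R→C 4·4=16, S→A 5·24=120, T→B 2·8=16. Service cost 270.
{A, B, D}: service cost 286
{A, C, D}: service cost 356
Among all 4 size-3 choices, {A, B, C} is lowest.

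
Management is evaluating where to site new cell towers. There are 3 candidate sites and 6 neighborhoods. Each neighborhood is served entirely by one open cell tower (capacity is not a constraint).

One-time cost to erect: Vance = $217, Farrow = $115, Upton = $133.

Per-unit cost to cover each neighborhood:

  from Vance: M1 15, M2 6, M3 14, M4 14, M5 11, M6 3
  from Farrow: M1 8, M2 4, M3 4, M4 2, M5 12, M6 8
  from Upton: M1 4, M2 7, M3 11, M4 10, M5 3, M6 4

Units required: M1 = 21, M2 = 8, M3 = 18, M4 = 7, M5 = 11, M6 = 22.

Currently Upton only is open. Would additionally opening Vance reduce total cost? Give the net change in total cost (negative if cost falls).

Current service cost with {Upton}: 529.
Adding Vance: each neighborhood re-picks its cheapest; new service cost 499, saving 30.
Extra fixed cost: 217. Net change = 217 − 30 = 187.
(Totals: 662 → 849.)

No — net change +187 (cost rises by 187).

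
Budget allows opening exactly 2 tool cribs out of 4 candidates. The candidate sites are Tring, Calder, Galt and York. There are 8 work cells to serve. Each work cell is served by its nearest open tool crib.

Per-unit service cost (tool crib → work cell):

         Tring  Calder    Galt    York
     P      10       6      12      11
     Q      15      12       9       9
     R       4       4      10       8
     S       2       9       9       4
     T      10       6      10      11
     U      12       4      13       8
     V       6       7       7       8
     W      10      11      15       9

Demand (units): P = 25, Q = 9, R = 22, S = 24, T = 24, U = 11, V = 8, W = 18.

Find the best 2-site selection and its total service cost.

Choose Tring and Calder; total service cost 810.

With exactly 2 open, each work cell uses its cheapest among the chosen.
{Tring, Calder}: P→Calder 6·25=150, Q→Calder 12·9=108, R→Tring 4·22=88, S→Tring 2·24=48, T→Calder 6·24=144, U→Calder 4·11=44, V→Tring 6·8=48, W→Tring 10·18=180. Service cost 810.
{Calder, York}: service cost 821
{Calder, Galt}: service cost 977
Among all 6 size-2 choices, {Tring, Calder} is lowest.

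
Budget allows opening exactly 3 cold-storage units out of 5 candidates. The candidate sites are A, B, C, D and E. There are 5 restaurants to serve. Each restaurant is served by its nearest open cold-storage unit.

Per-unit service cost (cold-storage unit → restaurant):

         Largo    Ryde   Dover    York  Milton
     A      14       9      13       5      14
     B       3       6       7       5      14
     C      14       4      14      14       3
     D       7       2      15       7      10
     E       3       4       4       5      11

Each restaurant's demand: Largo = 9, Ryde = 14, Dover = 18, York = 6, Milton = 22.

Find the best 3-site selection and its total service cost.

Choose C, D and E; total service cost 223.

With exactly 3 open, each restaurant uses its cheapest among the chosen.
{C, D, E}: Largo→E 3·9=27, Ryde→D 2·14=28, Dover→E 4·18=72, York→E 5·6=30, Milton→C 3·22=66. Service cost 223.
{A, C, E}: service cost 251
{B, C, E}: service cost 251
Among all 10 size-3 choices, {C, D, E} is lowest.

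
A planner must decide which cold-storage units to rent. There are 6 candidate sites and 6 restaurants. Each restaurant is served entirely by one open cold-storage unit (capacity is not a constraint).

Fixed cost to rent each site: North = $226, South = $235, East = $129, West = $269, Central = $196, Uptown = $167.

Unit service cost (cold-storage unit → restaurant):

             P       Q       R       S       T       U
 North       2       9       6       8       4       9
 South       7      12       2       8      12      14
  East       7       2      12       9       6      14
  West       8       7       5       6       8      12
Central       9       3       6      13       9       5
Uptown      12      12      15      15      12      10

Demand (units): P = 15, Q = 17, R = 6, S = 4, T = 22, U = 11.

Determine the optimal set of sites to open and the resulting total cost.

For any fixed open set, each restaurant goes to its cheapest open site; total = fixed + service.
{East}: P→East 7·15=105, Q→East 2·17=34, R→East 12·6=72, S→East 9·4=36, T→East 6·22=132, U→East 14·11=154. Service 533; fixed 129; total 662.
{North}: service 438 + fixed 226 = 664
{North, East}: P→North 2·15=30, Q→East 2·17=34, R→North 6·6=36, S→North 8·4=32, T→North 4·22=88, U→North 9·11=99. Service 319; fixed 355; total 674.
{North, South, East, West, Central, Uptown}: P→North 2·15=30, Q→East 2·17=34, R→South 2·6=12, S→West 6·4=24, T→North 4·22=88, U→Central 5·11=55. Service 243; fixed 1222; total 1465.
No other subset beats 662.

Open East only; minimum total cost 662.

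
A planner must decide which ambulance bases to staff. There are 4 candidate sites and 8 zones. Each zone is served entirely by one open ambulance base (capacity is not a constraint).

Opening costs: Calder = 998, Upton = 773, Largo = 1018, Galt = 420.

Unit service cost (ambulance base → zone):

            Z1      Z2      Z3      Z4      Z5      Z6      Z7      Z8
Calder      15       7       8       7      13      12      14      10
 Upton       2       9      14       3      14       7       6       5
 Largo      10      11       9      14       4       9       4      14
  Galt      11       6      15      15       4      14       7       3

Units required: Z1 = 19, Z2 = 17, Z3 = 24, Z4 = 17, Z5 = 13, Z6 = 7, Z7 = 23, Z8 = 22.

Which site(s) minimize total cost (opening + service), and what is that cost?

For any fixed open set, each zone goes to its cheapest open site; total = fixed + service.
{Galt}: Z1→Galt 11·19=209, Z2→Galt 6·17=102, Z3→Galt 15·24=360, Z4→Galt 15·17=255, Z5→Galt 4·13=52, Z6→Galt 14·7=98, Z7→Galt 7·23=161, Z8→Galt 3·22=66. Service 1303; fixed 420; total 1723.
{Upton}: service 1057 + fixed 773 = 1830
{Upton, Galt}: service 832 + fixed 1193 = 2025
{Calder, Upton, Largo, Galt}: service 642 + fixed 3209 = 3851
No other subset beats 1723.

Open Galt only; minimum total cost 1723.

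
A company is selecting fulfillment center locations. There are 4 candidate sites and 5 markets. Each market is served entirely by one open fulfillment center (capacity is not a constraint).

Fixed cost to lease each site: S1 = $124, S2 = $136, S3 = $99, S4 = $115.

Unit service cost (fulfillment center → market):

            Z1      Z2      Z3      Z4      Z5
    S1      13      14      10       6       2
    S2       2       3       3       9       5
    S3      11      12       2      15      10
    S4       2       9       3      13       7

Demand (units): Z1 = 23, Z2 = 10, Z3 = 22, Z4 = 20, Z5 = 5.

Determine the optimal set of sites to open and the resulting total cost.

For any fixed open set, each market goes to its cheapest open site; total = fixed + service.
{S2}: Z1→S2 2·23=46, Z2→S2 3·10=30, Z3→S2 3·22=66, Z4→S2 9·20=180, Z5→S2 5·5=25. Service 347; fixed 136; total 483.
{S1, S2}: Z1→S2 2·23=46, Z2→S2 3·10=30, Z3→S2 3·22=66, Z4→S1 6·20=120, Z5→S1 2·5=10. Service 272; fixed 260; total 532.
{S2, S3}: service 325 + fixed 235 = 560
{S1, S2, S3, S4}: Z1→S2 2·23=46, Z2→S2 3·10=30, Z3→S3 2·22=44, Z4→S1 6·20=120, Z5→S1 2·5=10. Service 250; fixed 474; total 724.
(All 15 nonempty subsets were checked; S2 only is lowest.)

Open S2 only; minimum total cost 483.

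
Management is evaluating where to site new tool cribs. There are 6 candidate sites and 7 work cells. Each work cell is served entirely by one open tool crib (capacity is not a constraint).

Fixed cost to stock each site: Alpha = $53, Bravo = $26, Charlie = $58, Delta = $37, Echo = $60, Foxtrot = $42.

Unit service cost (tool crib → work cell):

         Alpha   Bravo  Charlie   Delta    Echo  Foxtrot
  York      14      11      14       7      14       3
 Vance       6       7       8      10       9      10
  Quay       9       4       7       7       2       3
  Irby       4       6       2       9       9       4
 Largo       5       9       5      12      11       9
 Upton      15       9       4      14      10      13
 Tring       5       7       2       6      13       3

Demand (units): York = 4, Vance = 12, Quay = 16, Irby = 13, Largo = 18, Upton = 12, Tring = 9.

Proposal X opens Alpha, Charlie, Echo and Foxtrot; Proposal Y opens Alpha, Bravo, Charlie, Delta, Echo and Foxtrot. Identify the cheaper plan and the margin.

Proposal X: {Alpha, Charlie, Echo, Foxtrot}: York→Foxtrot 3·4=12, Vance→Alpha 6·12=72, Quay→Echo 2·16=32, Irby→Charlie 2·13=26, Largo→Alpha 5·18=90, Upton→Charlie 4·12=48, Tring→Charlie 2·9=18. Service 298; fixed 213; total 511.
Proposal Y: {Alpha, Bravo, Charlie, Delta, Echo, Foxtrot}: York→Foxtrot 3·4=12, Vance→Alpha 6·12=72, Quay→Echo 2·16=32, Irby→Charlie 2·13=26, Largo→Alpha 5·18=90, Upton→Charlie 4·12=48, Tring→Charlie 2·9=18. Service 298; fixed 276; total 574.
Difference: |511 − 574| = 63.

Proposal X is cheaper by 63.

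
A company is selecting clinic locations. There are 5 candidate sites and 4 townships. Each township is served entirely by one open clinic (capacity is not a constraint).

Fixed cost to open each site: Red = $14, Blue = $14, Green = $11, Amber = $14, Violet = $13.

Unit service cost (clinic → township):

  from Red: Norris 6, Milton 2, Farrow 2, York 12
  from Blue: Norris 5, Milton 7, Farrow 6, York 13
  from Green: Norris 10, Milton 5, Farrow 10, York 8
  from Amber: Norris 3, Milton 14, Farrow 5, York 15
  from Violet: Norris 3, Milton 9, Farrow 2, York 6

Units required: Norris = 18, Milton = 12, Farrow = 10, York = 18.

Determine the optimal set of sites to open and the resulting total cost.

Open Red and Violet; minimum total cost 233.

For any fixed open set, each township goes to its cheapest open site; total = fixed + service.
{Red, Violet}: Norris→Violet 3·18=54, Milton→Red 2·12=24, Farrow→Red 2·10=20, York→Violet 6·18=108. Service 206; fixed 27; total 233.
{Red, Green, Violet}: Norris→Violet 3·18=54, Milton→Red 2·12=24, Farrow→Red 2·10=20, York→Violet 6·18=108. Service 206; fixed 38; total 244.
{Red, Blue, Violet}: service 206 + fixed 41 = 247
{Red, Blue, Green, Amber, Violet}: service 206 + fixed 66 = 272
No other subset beats 233.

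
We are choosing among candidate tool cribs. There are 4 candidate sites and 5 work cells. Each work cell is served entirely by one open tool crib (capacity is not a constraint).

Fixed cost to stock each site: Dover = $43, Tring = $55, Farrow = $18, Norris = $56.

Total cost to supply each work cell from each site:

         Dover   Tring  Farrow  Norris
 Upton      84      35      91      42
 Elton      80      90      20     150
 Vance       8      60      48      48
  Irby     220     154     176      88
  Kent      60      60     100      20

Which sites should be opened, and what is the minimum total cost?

Open Farrow and Norris; minimum total cost 292.

For any fixed open set, each work cell goes to its cheapest open site; total = fixed + service.
{Farrow, Norris}: Upton→Norris 42, Elton→Farrow 20, Vance→Farrow 48, Irby→Norris 88, Kent→Norris 20. Service 218; fixed 74; total 292.
{Dover, Farrow, Norris}: service 178 + fixed 117 = 295
{Dover, Norris}: service 238 + fixed 99 = 337
{Dover, Tring, Farrow, Norris}: service 171 + fixed 172 = 343
No other subset beats 292.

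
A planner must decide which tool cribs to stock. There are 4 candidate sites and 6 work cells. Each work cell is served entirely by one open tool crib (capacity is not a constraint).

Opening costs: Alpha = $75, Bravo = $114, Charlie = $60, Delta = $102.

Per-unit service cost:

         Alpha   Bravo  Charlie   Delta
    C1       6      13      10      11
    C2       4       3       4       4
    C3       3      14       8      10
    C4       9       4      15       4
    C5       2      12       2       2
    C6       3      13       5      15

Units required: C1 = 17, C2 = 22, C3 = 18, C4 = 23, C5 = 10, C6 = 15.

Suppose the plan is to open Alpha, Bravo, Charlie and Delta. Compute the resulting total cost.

Each work cell is assigned to its cheapest site among the open ones.
{Alpha, Bravo, Charlie, Delta}: C1→Alpha 6·17=102, C2→Bravo 3·22=66, C3→Alpha 3·18=54, C4→Bravo 4·23=92, C5→Alpha 2·10=20, C6→Alpha 3·15=45. Service 379; fixed 351; total 730.

Total cost: 730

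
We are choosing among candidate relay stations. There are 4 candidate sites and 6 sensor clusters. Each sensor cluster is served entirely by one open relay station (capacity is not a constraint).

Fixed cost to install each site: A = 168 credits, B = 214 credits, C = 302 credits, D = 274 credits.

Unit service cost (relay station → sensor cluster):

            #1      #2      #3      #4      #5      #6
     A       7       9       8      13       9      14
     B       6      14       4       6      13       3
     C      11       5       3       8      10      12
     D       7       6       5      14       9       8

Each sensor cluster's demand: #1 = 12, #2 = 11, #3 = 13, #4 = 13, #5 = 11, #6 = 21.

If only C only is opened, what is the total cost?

Each sensor cluster is assigned to its cheapest site among the open ones.
{C}: #1→C 11·12=132, #2→C 5·11=55, #3→C 3·13=39, #4→C 8·13=104, #5→C 10·11=110, #6→C 12·21=252. Service 692; fixed 302; total 994.

Total cost: 994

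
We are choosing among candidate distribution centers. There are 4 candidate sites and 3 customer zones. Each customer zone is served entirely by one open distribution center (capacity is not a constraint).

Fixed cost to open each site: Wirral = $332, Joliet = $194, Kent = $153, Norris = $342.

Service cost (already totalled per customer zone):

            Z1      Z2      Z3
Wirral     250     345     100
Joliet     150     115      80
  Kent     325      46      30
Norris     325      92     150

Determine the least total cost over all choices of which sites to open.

Minimum total cost: 539

For any fixed open set, each customer zone goes to its cheapest open site; total = fixed + service.
{Joliet}: Z1→Joliet 150, Z2→Joliet 115, Z3→Joliet 80. Service 345; fixed 194; total 539.
{Kent}: service 401 + fixed 153 = 554
{Joliet, Kent}: Z1→Joliet 150, Z2→Kent 46, Z3→Kent 30. Service 226; fixed 347; total 573.
{Wirral, Joliet, Kent, Norris}: Z1→Joliet 150, Z2→Kent 46, Z3→Kent 30. Service 226; fixed 1021; total 1247.
(All 15 nonempty subsets were checked; Joliet only is lowest.)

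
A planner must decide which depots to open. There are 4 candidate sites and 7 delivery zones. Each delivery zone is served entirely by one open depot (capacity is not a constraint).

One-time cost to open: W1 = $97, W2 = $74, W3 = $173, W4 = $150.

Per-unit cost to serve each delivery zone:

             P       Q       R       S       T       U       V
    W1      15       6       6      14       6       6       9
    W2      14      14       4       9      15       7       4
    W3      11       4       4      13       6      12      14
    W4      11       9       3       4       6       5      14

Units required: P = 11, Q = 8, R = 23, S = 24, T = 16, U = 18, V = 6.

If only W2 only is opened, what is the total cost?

Each delivery zone is assigned to its cheapest site among the open ones.
{W2}: P→W2 14·11=154, Q→W2 14·8=112, R→W2 4·23=92, S→W2 9·24=216, T→W2 15·16=240, U→W2 7·18=126, V→W2 4·6=24. Service 964; fixed 74; total 1038.

Total cost: 1038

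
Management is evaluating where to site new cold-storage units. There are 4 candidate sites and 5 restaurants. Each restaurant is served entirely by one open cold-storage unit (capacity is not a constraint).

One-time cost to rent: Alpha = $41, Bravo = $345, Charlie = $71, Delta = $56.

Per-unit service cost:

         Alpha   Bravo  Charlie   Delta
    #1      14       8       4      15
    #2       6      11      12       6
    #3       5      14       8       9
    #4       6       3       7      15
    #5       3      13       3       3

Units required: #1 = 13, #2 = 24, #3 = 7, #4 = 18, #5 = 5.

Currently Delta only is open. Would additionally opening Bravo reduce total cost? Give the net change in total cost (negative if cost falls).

Current service cost with {Delta}: 687.
Adding Bravo: each restaurant re-picks its cheapest; new service cost 380, saving 307.
Extra fixed cost: 345. Net change = 345 − 307 = 38.
(Totals: 743 → 781.)

No — net change +38 (cost rises by 38).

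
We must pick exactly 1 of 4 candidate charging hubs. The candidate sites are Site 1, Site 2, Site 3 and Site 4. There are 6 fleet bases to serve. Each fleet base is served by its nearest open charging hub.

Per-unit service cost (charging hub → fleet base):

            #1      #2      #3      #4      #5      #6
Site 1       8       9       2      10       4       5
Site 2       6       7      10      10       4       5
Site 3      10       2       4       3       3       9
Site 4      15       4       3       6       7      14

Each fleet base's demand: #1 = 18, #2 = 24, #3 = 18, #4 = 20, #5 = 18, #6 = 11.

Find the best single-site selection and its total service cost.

With exactly 1 open, each fleet base uses its cheapest among the chosen.
{Site 3}: #1→Site 3 10·18=180, #2→Site 3 2·24=48, #3→Site 3 4·18=72, #4→Site 3 3·20=60, #5→Site 3 3·18=54, #6→Site 3 9·11=99. Service cost 513.
{Site 1}: service cost 723
{Site 2}: service cost 783
Among all 4 size-1 choices, {Site 3} is lowest.

Choose Site 3 only; total service cost 513.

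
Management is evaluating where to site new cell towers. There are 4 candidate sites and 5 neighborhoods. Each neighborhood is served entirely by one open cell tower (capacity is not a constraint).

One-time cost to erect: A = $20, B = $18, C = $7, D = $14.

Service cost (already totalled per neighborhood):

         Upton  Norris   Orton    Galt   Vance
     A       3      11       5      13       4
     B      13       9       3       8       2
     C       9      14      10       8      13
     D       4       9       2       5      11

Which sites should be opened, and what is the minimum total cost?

For any fixed open set, each neighborhood goes to its cheapest open site; total = fixed + service.
{D}: Upton→D 4, Norris→D 9, Orton→D 2, Galt→D 5, Vance→D 11. Service 31; fixed 14; total 45.
{C, D}: Upton→D 4, Norris→D 9, Orton→D 2, Galt→D 5, Vance→D 11. Service 31; fixed 21; total 52.
{B}: service 35 + fixed 18 = 53
{A, B, C, D}: Upton→A 3, Norris→B 9, Orton→D 2, Galt→D 5, Vance→B 2. Service 21; fixed 59; total 80.
No other subset beats 45.

Open D only; minimum total cost 45.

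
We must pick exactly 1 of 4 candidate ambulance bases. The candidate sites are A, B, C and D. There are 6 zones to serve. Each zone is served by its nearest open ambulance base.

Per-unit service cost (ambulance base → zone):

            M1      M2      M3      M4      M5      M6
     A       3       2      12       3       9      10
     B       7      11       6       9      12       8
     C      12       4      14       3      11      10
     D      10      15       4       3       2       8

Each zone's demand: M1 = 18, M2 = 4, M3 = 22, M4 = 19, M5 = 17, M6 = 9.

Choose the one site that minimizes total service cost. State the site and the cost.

With exactly 1 open, each zone uses its cheapest among the chosen.
{D}: M1→D 10·18=180, M2→D 15·4=60, M3→D 4·22=88, M4→D 3·19=57, M5→D 2·17=34, M6→D 8·9=72. Service cost 491.
{A}: service cost 626
{B}: service cost 749
Among all 4 size-1 choices, {D} is lowest.

Choose D only; total service cost 491.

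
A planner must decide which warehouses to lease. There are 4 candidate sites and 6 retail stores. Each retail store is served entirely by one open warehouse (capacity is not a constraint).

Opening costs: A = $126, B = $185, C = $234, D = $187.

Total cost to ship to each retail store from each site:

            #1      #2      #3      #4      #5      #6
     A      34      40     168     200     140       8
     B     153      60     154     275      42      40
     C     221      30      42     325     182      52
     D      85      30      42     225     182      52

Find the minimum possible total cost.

For any fixed open set, each retail store goes to its cheapest open site; total = fixed + service.
{A}: #1→A 34, #2→A 40, #3→A 168, #4→A 200, #5→A 140, #6→A 8. Service 590; fixed 126; total 716.
{A, D}: #1→A 34, #2→D 30, #3→D 42, #4→A 200, #5→A 140, #6→A 8. Service 454; fixed 313; total 767.
{A, B}: #1→A 34, #2→A 40, #3→B 154, #4→A 200, #5→B 42, #6→A 8. Service 478; fixed 311; total 789.
{A, B, C, D}: service 356 + fixed 732 = 1088
No other subset beats 716.

Minimum total cost: 716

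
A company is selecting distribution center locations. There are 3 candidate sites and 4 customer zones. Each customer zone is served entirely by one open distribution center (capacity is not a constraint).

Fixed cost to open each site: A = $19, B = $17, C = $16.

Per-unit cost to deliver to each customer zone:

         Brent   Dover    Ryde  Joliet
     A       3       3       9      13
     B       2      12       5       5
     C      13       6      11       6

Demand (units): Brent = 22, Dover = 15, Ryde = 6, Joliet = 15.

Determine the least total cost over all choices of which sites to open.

For any fixed open set, each customer zone goes to its cheapest open site; total = fixed + service.
{A, B}: Brent→B 2·22=44, Dover→A 3·15=45, Ryde→B 5·6=30, Joliet→B 5·15=75. Service 194; fixed 36; total 230.
{A, B, C}: service 194 + fixed 52 = 246
{B, C}: service 239 + fixed 33 = 272
{C}: service 532 + fixed 16 = 548
No other subset beats 230.

Minimum total cost: 230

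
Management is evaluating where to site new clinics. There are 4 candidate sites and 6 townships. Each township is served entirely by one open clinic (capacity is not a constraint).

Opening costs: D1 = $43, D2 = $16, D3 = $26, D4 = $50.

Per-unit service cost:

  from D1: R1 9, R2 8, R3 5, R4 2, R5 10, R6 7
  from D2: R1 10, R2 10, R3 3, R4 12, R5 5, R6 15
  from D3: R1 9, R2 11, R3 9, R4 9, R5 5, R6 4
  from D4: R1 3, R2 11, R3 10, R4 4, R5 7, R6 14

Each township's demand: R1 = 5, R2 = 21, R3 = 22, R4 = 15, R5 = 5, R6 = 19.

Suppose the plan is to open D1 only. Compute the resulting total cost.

Total cost: 579

Each township is assigned to its cheapest site among the open ones.
{D1}: R1→D1 9·5=45, R2→D1 8·21=168, R3→D1 5·22=110, R4→D1 2·15=30, R5→D1 10·5=50, R6→D1 7·19=133. Service 536; fixed 43; total 579.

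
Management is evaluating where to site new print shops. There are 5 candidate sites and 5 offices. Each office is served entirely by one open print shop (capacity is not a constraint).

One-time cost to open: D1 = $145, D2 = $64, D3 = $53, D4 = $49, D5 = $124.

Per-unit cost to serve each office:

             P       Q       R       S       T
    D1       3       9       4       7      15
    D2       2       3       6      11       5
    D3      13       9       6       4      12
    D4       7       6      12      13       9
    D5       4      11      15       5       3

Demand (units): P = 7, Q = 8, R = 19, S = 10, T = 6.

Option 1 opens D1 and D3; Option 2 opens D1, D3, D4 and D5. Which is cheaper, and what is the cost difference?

Option 1 is cheaper by 95.

Option 1: {D1, D3}: P→D1 3·7=21, Q→D1 9·8=72, R→D1 4·19=76, S→D3 4·10=40, T→D3 12·6=72. Service 281; fixed 198; total 479.
Option 2: {D1, D3, D4, D5}: P→D1 3·7=21, Q→D4 6·8=48, R→D1 4·19=76, S→D3 4·10=40, T→D5 3·6=18. Service 203; fixed 371; total 574.
Difference: |479 − 574| = 95.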